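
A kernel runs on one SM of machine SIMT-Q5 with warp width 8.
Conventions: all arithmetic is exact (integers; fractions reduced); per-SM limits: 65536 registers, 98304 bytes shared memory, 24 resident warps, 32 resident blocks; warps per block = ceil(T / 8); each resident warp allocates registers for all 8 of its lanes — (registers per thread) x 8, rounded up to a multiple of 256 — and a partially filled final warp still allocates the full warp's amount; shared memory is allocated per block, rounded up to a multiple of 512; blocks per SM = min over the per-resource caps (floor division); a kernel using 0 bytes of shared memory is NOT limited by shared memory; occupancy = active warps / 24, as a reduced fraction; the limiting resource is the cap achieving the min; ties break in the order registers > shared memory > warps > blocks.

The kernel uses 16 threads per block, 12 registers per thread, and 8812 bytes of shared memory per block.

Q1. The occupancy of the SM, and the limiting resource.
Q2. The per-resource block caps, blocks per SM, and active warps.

Answer: occupancy 5/6, limited by shared memory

registers: 128 blocks
shared memory: 10 blocks
warps: 12 blocks
blocks: 32 blocks

Answer: 10 blocks, 20 active warps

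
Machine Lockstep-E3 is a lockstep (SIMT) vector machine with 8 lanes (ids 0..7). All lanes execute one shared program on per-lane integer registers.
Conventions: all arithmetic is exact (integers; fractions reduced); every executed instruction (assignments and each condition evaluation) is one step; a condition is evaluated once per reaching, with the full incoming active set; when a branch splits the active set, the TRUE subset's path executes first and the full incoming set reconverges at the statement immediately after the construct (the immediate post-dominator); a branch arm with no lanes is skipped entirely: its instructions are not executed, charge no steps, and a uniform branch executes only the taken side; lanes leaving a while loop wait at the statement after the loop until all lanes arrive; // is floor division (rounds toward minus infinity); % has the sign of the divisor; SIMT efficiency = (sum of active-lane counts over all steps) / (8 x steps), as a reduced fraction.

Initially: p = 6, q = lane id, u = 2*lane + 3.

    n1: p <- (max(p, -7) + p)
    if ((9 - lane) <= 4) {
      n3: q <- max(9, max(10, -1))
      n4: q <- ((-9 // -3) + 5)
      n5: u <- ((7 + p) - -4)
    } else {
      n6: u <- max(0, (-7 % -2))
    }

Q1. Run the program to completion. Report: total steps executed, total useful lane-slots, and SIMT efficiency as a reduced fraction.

Answer: 6 steps, 30 useful, 5/8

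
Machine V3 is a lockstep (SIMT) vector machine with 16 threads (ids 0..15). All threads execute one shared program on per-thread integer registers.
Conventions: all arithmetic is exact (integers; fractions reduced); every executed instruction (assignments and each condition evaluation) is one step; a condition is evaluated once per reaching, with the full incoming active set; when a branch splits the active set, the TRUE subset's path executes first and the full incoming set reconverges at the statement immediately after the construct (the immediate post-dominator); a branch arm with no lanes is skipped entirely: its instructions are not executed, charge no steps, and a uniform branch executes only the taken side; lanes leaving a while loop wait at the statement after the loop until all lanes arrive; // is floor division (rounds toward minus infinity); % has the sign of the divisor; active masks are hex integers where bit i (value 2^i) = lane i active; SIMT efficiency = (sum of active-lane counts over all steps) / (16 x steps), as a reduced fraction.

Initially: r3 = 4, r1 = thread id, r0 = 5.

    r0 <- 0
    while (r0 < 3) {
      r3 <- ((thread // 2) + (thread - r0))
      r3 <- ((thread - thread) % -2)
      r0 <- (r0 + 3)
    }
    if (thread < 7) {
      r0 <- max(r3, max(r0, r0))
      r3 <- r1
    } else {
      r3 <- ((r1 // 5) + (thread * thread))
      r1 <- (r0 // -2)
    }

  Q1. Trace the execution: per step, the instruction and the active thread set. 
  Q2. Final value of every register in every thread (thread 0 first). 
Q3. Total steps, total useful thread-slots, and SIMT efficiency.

step 0: r0 <- 0                      0xffff
step 1: eval (r0 < 3)                0xffff
step 2: r3 <- ((thread // 2) + (thread - r0)) 0xffff
step 3: r3 <- ((thread - thread) % -2) 0xffff
step 4: r0 <- (r0 + 3)               0xffff
step 5: eval (r0 < 3)                0xffff
step 6: eval (thread < 7)            0xffff
step 7: r0 <- max(r3, max(r0, r0))   0x007f
step 8: r3 <- r1                     0x007f
step 9: r3 <- ((r1 // 5) + (thread * thread)) 0xff80
step 10: r1 <- (r0 // -2)             0xff80

Answer: 11 steps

r3: 0,1,2,3,4,5,6,50,65,82,102,123,146,171,198,228
r1: 0,1,2,3,4,5,6,-2,-2,-2,-2,-2,-2,-2,-2,-2
r0: 3,3,3,3,3,3,3,3,3,3,3,3,3,3,3,3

steps = 11; useful = 144; efficiency = 144/176 = 9/11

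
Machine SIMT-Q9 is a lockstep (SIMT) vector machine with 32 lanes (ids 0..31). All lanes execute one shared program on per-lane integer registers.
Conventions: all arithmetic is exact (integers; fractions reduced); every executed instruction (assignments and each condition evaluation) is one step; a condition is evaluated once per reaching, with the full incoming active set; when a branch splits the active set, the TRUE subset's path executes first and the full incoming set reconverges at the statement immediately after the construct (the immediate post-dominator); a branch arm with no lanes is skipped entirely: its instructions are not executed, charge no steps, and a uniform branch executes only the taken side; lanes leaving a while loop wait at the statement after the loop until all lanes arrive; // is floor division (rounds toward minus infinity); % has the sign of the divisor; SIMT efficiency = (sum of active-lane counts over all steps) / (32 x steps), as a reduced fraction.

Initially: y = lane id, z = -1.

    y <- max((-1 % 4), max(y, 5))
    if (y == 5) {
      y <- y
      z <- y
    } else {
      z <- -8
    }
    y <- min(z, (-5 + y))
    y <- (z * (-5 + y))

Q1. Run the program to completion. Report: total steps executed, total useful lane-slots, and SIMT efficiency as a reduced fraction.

Answer: 7 steps, 166 useful, 83/112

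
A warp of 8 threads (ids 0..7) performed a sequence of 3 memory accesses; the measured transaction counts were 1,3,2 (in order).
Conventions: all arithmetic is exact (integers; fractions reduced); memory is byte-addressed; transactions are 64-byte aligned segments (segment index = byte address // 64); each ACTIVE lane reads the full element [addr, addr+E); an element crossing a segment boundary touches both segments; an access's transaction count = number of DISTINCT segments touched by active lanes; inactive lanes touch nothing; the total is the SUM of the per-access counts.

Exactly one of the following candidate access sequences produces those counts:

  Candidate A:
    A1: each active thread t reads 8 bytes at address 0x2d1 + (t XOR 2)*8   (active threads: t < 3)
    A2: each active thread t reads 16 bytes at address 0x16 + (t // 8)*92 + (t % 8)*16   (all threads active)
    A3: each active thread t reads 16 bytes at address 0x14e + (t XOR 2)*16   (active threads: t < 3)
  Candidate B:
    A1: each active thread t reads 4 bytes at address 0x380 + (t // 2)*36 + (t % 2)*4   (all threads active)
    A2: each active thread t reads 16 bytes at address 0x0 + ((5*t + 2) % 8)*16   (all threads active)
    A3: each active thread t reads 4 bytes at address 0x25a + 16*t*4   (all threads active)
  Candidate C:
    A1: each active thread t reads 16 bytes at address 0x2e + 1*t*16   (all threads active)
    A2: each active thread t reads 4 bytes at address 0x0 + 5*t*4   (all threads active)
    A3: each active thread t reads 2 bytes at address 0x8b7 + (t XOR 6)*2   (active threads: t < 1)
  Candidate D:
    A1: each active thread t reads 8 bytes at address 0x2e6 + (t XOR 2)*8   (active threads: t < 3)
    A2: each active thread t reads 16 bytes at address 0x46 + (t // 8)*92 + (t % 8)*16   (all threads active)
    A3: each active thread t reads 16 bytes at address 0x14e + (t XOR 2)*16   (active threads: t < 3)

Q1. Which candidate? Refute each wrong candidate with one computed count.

B: A1 gives 2 transactions, not 1
C: A1 gives 3 transactions, not 1
D: A1 gives 2 transactions, not 1
A: all counts match (1,3,2)

Answer: A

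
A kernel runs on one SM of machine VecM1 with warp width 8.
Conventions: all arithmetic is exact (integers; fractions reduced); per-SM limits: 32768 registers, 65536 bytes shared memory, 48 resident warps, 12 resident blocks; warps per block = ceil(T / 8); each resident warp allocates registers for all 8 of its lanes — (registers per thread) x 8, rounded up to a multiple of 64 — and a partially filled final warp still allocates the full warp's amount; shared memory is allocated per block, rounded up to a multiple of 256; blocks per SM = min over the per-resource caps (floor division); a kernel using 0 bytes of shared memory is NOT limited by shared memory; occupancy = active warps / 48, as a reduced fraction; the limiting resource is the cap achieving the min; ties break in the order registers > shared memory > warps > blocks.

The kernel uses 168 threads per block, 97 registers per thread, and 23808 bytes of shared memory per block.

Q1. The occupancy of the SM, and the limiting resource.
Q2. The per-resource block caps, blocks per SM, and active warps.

Answer: occupancy 7/16, limited by registers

registers: 1 block
shared memory: 2 blocks
warps: 2 blocks
blocks: 12 blocks

Answer: 1 block, 21 active warps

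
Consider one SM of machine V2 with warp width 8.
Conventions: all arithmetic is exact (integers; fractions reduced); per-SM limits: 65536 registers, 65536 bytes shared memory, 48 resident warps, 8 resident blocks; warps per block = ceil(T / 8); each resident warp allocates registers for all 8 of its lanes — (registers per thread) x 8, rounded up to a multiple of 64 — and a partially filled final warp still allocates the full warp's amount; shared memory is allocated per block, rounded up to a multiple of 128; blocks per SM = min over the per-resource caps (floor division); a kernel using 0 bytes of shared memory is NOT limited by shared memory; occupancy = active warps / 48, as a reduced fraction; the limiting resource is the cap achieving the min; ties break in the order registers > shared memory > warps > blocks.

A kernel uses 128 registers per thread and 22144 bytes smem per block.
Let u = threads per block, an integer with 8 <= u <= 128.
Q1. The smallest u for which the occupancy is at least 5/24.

Answer: u = 33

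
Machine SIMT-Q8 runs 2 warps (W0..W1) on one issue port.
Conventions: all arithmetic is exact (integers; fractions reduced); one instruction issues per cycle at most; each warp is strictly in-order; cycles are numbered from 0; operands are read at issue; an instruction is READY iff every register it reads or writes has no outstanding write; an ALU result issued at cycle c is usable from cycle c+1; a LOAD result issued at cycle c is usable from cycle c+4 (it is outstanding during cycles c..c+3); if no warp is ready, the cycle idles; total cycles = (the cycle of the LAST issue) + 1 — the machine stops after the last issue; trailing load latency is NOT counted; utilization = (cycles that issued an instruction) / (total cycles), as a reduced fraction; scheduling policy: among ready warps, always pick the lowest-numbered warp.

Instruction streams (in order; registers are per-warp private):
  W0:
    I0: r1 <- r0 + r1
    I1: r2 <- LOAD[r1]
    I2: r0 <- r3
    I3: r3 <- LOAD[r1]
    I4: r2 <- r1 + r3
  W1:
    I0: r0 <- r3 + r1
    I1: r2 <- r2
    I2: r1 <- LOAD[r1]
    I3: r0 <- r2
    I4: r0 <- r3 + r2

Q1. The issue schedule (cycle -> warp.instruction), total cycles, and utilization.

cycle 0: W0.I0
cycle 1: W0.I1
cycle 2: W0.I2
cycle 3: W0.I3
cycle 4: W1.I0
cycle 5: W1.I1
cycle 6: W1.I2
cycle 7: W0.I4
cycle 8: W1.I3
cycle 9: W1.I4

Answer: 10 cycles, utilization 1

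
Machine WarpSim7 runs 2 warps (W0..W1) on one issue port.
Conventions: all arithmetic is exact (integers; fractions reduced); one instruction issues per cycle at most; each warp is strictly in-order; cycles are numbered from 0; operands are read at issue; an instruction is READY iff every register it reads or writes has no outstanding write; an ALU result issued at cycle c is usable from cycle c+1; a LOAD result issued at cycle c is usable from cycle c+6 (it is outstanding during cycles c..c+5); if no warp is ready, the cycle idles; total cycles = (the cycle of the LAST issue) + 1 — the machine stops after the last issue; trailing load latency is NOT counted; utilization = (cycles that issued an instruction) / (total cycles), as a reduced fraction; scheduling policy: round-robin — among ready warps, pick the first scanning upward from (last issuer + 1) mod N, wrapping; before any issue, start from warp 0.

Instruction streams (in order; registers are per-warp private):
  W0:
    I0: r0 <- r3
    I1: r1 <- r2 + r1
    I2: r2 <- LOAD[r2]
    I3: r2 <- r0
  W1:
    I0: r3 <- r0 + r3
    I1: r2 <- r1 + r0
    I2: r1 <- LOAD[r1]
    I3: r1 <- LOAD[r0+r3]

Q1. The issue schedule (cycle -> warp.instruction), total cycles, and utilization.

cycle 0: W0.I0
cycle 1: W1.I0
cycle 2: W0.I1
cycle 3: W1.I1
cycle 4: W0.I2
cycle 5: W1.I2
cycle 6: idle
cycle 7: idle
cycle 8: idle
cycle 9: idle
cycle 10: W0.I3
cycle 11: W1.I3

Answer: 12 cycles, utilization 2/3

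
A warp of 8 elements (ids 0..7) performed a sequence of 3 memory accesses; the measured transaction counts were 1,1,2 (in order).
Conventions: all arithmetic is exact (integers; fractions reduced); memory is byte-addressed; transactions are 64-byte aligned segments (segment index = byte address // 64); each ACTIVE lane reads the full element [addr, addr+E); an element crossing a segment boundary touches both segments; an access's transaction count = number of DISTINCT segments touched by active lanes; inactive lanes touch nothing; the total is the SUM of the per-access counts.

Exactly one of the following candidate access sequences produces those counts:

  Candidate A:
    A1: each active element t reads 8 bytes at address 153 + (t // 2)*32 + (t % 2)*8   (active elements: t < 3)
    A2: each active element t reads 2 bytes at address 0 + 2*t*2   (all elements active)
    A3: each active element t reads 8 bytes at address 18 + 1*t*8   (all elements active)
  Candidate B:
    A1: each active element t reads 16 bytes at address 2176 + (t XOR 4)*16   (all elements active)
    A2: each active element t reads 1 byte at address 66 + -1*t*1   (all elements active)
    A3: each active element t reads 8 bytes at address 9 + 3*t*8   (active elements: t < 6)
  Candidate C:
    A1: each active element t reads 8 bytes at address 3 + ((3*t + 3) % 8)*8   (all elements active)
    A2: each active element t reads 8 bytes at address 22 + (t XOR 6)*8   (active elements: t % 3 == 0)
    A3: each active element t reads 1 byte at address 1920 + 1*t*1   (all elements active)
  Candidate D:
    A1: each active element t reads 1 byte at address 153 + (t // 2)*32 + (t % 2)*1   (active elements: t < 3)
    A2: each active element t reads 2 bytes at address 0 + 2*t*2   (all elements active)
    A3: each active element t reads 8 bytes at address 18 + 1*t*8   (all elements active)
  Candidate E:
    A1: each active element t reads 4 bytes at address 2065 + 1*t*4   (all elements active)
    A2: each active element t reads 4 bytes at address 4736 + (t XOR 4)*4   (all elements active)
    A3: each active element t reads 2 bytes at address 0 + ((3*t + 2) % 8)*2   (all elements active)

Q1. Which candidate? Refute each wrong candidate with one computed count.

A: A1 gives 2 transactions, not 1
B: A1 gives 2 transactions, not 1
C: A1 gives 2 transactions, not 1
E: A3 gives 1 transaction, not 2
D: all counts match (1,1,2)

Answer: D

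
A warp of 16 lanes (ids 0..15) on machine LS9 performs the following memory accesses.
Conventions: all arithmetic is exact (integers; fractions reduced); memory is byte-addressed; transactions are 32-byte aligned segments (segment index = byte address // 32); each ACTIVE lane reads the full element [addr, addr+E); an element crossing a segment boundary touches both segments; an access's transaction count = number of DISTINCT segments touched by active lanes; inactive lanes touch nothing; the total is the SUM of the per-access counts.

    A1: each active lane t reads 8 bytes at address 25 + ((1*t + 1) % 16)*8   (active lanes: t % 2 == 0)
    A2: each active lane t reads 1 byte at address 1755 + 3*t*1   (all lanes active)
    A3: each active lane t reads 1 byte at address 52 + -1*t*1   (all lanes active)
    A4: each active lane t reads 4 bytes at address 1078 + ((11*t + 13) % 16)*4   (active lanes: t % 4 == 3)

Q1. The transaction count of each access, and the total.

A1: 4 transactions
A2: 3 transactions
A3: 1 transaction
A4: 3 transactions

Answer: 4,3,1,3; total 11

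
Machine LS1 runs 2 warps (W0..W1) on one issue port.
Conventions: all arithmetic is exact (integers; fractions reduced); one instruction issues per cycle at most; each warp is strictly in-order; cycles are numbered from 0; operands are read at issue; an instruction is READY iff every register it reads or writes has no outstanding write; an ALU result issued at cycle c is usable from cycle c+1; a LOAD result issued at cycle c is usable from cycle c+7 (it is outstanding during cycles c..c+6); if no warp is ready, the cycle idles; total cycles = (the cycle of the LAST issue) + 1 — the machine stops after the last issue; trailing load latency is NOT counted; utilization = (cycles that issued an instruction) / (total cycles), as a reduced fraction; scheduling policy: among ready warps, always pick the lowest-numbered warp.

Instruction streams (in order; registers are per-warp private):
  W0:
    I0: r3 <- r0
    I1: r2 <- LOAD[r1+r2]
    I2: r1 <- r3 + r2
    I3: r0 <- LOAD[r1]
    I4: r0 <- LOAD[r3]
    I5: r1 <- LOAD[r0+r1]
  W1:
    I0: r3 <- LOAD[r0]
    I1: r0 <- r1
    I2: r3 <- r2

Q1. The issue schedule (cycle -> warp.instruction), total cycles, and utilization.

cycle 0: W0.I0
cycle 1: W0.I1
cycle 2: W1.I0
cycle 3: W1.I1
cycle 4: idle
cycle 5: idle
cycle 6: idle
cycle 7: idle
cycle 8: W0.I2
cycle 9: W0.I3
cycle 10: W1.I2
cycle 11: idle
cycle 12: idle
cycle 13: idle
cycle 14: idle
cycle 15: idle
cycle 16: W0.I4
cycle 17: idle
cycle 18: idle
cycle 19: idle
cycle 20: idle
cycle 21: idle
cycle 22: idle
cycle 23: W0.I5

Answer: 24 cycles, utilization 3/8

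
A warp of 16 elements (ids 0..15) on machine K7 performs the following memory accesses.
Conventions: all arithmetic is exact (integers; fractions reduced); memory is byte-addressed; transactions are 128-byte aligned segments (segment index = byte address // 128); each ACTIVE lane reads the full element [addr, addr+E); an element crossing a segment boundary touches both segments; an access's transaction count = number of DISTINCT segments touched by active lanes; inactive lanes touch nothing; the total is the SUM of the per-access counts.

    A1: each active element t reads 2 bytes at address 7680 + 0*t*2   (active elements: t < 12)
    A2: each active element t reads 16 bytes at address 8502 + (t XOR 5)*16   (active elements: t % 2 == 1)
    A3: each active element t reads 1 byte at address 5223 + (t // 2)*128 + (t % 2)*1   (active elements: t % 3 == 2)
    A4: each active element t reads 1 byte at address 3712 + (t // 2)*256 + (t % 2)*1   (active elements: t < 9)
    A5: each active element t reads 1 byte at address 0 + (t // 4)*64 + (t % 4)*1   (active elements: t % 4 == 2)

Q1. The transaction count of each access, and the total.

A1: 1 transaction
A2: 3 transactions
A3: 5 transactions
A4: 5 transactions
A5: 2 transactions

Answer: 1,3,5,5,2; total 16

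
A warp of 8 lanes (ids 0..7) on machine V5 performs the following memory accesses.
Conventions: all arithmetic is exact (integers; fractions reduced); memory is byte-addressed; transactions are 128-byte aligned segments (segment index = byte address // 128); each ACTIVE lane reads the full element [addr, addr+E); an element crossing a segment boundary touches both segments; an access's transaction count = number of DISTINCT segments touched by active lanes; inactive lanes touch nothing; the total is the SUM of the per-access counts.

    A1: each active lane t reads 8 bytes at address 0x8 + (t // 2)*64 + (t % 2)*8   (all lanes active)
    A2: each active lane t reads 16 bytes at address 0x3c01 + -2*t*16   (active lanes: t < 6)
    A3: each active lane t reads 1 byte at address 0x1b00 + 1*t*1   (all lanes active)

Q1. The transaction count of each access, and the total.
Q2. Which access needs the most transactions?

A1: 2 transactions
A2: 3 transactions
A3: 1 transaction

Answer: 2,3,1; total 6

Answer: A2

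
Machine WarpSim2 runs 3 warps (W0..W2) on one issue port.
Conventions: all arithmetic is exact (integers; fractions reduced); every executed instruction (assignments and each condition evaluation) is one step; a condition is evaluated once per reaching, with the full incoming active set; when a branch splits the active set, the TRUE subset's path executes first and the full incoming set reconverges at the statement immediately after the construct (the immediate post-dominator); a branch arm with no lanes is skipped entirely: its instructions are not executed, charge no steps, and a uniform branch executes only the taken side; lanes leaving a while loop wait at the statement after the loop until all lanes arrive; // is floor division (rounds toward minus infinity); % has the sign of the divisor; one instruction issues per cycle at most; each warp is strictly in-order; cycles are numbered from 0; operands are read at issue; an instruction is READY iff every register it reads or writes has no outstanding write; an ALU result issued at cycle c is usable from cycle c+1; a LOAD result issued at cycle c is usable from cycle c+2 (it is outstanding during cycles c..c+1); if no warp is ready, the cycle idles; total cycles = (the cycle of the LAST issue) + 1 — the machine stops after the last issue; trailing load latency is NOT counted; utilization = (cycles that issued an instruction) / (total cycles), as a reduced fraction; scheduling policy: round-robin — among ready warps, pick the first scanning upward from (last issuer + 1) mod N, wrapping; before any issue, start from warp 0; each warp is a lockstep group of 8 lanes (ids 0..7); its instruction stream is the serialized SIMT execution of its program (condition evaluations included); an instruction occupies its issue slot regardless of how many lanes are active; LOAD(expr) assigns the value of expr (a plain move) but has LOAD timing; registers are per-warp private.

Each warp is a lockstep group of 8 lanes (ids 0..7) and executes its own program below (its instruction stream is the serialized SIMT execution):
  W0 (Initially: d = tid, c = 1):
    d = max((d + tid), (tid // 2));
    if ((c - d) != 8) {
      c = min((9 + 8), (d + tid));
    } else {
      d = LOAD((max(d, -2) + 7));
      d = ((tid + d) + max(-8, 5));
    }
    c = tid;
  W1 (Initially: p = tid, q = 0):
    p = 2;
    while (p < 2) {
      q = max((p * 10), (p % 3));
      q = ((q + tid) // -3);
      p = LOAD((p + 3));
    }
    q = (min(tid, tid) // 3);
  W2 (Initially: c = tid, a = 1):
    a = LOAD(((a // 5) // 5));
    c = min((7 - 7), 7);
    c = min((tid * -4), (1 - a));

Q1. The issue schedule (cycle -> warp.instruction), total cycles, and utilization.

cycle 0: W0.I0
cycle 1: W1.I0
cycle 2: W2.I0
cycle 3: W0.I1
cycle 4: W1.I1
cycle 5: W2.I1
cycle 6: W0.I2
cycle 7: W1.I2
cycle 8: W2.I2
cycle 9: W0.I3

Answer: 10 cycles, utilization 1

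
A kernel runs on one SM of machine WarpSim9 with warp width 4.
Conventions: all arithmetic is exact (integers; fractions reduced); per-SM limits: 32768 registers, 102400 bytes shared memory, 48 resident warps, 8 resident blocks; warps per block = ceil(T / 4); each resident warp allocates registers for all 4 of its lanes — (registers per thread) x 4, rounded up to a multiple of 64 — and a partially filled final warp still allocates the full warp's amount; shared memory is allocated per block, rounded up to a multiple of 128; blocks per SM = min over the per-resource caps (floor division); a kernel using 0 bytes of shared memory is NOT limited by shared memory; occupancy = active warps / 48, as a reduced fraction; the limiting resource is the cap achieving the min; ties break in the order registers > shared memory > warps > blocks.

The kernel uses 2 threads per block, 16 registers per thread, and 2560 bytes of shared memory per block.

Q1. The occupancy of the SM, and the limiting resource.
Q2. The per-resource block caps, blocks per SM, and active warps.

Answer: occupancy 1/6, limited by blocks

registers: 512 blocks
shared memory: 40 blocks
warps: 48 blocks
blocks: 8 blocks

Answer: 8 blocks, 8 active warps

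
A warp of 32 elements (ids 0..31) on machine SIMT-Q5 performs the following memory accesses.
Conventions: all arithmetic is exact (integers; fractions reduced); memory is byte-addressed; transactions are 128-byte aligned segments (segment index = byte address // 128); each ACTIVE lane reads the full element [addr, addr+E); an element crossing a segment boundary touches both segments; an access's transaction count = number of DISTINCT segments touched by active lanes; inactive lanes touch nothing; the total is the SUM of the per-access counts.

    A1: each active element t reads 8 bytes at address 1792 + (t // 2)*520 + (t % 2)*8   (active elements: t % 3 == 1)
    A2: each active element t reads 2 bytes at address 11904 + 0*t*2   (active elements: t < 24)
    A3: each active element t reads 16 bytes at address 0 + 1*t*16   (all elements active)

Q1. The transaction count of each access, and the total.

A1: 11 transactions
A2: 1 transaction
A3: 4 transactions

Answer: 11,1,4; total 16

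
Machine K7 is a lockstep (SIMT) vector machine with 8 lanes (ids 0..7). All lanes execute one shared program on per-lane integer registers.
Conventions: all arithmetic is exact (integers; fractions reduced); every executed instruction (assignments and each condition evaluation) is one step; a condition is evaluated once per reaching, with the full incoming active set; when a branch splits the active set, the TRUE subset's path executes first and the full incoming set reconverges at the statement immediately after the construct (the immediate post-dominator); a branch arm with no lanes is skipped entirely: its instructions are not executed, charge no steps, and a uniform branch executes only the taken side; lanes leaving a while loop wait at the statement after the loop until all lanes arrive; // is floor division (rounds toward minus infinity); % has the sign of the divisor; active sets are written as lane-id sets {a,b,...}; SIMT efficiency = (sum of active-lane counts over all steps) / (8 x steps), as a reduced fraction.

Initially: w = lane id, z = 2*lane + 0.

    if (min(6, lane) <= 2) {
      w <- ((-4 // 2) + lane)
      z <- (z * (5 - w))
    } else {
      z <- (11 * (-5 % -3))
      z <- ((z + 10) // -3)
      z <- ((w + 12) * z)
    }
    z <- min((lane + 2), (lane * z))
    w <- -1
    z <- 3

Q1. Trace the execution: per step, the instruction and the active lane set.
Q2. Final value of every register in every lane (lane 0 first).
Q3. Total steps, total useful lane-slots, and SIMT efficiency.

step 0: eval (min(6, lane) <= 2)     {0,1,2,3,4,5,6,7}
step 1: w <- ((-4 // 2) + lane)      {0,1,2}
step 2: z <- (z * (5 - w))           {0,1,2}
step 3: z <- (11 * (-5 % -3))        {3,4,5,6,7}
step 4: z <- ((z + 10) // -3)        {3,4,5,6,7}
step 5: z <- ((w + 12) * z)          {3,4,5,6,7}
step 6: z <- min((lane + 2), (lane * z)) {0,1,2,3,4,5,6,7}
step 7: w <- -1                      {0,1,2,3,4,5,6,7}
step 8: z <- 3                       {0,1,2,3,4,5,6,7}

Answer: 9 steps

w: -1,-1,-1,-1,-1,-1,-1,-1
z: 3,3,3,3,3,3,3,3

steps = 9; useful = 53; efficiency = 53/72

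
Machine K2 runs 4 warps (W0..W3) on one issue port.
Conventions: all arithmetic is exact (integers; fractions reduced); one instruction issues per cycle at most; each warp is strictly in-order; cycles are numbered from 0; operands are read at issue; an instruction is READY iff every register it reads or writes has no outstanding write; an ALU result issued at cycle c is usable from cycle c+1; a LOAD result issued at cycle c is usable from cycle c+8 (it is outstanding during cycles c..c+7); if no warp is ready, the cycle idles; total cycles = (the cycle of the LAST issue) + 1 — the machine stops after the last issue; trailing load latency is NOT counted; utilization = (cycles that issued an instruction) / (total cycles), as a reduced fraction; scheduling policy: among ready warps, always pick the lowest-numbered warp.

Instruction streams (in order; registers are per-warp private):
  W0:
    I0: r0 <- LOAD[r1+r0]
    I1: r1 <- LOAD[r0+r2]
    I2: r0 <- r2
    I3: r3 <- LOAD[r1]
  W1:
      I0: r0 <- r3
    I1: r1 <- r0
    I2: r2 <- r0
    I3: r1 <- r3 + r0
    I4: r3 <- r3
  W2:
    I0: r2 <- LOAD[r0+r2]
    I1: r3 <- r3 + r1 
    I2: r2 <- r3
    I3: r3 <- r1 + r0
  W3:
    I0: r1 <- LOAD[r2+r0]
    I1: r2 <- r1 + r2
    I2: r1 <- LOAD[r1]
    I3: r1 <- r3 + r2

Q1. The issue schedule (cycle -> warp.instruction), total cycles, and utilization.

cycle 0: W0.I0
cycle 1: W1.I0
cycle 2: W1.I1
cycle 3: W1.I2
cycle 4: W1.I3
cycle 5: W1.I4
cycle 6: W2.I0
cycle 7: W2.I1
cycle 8: W0.I1
cycle 9: W0.I2
cycle 10: W3.I0
cycle 11: idle
cycle 12: idle
cycle 13: idle
cycle 14: W2.I2
cycle 15: W2.I3
cycle 16: W0.I3
cycle 17: idle
cycle 18: W3.I1
cycle 19: W3.I2
cycle 20: idle
cycle 21: idle
cycle 22: idle
cycle 23: idle
cycle 24: idle
cycle 25: idle
cycle 26: idle
cycle 27: W3.I3

Answer: 28 cycles, utilization 17/28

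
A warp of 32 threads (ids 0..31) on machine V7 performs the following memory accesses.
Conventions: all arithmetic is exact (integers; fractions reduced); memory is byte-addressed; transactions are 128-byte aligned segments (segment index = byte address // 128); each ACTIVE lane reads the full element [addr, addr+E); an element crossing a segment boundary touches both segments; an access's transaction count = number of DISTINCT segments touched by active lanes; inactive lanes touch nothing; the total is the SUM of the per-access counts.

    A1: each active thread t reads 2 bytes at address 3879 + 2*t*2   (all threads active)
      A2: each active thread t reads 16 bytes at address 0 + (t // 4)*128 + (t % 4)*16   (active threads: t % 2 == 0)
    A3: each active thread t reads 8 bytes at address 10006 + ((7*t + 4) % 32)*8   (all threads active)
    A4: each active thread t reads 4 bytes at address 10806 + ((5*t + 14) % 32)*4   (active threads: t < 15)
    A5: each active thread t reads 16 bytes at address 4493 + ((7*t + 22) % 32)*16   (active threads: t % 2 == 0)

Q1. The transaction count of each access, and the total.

A1: 2 transactions
A2: 8 transactions
A3: 3 transactions
A4: 2 transactions
A5: 4 transactions

Answer: 2,8,3,2,4; total 19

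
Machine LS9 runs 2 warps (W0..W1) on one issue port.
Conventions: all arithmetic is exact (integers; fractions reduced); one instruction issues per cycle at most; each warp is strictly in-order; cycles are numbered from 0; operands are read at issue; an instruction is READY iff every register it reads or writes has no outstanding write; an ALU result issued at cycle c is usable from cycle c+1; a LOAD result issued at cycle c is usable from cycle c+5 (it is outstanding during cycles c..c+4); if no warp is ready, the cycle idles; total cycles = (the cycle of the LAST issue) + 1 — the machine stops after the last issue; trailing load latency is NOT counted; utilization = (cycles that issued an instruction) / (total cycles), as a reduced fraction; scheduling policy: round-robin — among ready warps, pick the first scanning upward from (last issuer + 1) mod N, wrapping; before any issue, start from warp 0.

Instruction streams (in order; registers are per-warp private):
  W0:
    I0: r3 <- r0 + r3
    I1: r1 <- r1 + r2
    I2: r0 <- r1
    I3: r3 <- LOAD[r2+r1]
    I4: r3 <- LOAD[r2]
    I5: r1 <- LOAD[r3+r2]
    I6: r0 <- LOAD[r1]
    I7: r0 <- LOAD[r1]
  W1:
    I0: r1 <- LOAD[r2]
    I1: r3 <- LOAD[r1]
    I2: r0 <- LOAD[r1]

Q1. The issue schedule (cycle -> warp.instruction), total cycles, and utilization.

cycle 0: W0.I0
cycle 1: W1.I0
cycle 2: W0.I1
cycle 3: W0.I2
cycle 4: W0.I3
cycle 5: idle
cycle 6: W1.I1
cycle 7: W1.I2
cycle 8: idle
cycle 9: W0.I4
cycle 10: idle
cycle 11: idle
cycle 12: idle
cycle 13: idle
cycle 14: W0.I5
cycle 15: idle
cycle 16: idle
cycle 17: idle
cycle 18: idle
cycle 19: W0.I6
cycle 20: idle
cycle 21: idle
cycle 22: idle
cycle 23: idle
cycle 24: W0.I7

Answer: 25 cycles, utilization 11/25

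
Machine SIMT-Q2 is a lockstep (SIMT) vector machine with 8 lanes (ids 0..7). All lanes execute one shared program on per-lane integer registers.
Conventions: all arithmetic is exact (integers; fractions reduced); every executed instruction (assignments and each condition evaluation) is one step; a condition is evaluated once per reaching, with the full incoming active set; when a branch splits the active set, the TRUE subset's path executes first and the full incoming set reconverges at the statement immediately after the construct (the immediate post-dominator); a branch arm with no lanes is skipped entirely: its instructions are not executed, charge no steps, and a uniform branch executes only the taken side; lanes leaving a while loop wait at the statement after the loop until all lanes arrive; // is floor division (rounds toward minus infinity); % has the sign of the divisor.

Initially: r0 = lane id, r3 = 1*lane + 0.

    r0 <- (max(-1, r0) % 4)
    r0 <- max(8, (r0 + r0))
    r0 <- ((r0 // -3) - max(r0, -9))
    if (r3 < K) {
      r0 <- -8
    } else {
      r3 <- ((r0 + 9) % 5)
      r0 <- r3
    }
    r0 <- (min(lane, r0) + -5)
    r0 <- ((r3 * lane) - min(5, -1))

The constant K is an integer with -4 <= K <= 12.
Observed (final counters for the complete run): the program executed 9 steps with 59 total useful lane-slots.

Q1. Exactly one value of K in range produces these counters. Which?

Answer: K = 5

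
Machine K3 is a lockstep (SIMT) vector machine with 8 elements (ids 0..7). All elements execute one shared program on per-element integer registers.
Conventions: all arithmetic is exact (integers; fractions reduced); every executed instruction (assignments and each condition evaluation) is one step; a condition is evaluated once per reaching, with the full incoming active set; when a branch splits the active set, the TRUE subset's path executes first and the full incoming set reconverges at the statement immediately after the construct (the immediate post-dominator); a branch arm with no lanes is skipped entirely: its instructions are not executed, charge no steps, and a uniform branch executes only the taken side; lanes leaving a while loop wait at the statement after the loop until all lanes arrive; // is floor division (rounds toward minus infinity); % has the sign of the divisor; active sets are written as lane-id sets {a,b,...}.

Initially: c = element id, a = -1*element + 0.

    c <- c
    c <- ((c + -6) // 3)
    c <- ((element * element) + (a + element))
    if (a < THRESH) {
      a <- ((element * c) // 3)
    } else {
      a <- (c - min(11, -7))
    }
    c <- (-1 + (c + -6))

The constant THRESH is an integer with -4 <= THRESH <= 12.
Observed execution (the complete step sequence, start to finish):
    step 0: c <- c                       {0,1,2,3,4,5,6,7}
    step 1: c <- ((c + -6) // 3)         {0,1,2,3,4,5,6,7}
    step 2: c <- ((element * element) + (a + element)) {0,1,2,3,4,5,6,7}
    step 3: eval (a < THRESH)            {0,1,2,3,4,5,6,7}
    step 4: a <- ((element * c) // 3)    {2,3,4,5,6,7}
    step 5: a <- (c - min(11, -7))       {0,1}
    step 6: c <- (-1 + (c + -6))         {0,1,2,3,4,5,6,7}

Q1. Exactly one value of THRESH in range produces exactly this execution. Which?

Answer: THRESH = -1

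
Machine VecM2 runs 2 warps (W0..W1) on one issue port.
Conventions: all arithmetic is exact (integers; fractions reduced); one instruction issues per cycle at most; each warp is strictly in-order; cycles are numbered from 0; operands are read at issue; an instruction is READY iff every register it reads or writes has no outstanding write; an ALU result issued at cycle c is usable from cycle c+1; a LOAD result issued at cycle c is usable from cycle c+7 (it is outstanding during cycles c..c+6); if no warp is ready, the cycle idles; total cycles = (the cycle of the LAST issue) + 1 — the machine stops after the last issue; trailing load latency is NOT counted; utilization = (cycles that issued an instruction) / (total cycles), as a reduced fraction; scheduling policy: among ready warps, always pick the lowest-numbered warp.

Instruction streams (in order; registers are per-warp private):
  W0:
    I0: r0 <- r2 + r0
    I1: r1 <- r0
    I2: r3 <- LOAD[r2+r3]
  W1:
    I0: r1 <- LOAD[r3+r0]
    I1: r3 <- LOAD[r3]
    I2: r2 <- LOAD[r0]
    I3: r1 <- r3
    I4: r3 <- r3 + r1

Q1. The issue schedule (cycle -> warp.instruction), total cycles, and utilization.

cycle 0: W0.I0
cycle 1: W0.I1
cycle 2: W0.I2
cycle 3: W1.I0
cycle 4: W1.I1
cycle 5: W1.I2
cycle 6: idle
cycle 7: idle
cycle 8: idle
cycle 9: idle
cycle 10: idle
cycle 11: W1.I3
cycle 12: W1.I4

Answer: 13 cycles, utilization 8/13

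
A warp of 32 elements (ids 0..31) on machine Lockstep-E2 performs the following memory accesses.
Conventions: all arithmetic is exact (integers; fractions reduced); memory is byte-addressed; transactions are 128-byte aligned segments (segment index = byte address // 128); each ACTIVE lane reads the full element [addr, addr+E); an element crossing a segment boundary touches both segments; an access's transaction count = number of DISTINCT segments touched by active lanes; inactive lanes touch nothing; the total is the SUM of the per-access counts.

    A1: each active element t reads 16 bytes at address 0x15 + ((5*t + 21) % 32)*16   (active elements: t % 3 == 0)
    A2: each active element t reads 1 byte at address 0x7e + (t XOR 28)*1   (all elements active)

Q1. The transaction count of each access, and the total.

A1: 5 transactions
A2: 2 transactions

Answer: 5,2; total 7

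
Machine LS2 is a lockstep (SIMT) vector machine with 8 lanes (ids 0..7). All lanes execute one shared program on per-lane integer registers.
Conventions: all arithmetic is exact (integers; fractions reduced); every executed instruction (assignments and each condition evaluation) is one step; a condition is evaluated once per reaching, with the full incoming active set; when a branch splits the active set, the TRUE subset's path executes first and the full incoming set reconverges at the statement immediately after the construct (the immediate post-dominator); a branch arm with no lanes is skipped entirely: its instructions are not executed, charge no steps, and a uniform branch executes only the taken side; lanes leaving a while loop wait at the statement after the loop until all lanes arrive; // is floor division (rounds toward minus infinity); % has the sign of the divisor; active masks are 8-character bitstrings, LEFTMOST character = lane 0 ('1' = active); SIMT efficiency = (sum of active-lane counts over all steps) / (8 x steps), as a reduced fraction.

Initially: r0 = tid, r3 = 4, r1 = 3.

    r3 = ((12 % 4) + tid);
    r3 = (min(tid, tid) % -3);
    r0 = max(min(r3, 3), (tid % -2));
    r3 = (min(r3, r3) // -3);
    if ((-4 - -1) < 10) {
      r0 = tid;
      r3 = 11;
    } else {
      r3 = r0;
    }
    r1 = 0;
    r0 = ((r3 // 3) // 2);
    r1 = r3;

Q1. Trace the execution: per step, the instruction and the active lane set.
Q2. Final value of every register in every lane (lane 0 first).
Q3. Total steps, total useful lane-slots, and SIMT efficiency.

step 0: r3 <- ((12 % 4) + tid)       11111111
step 1: r3 <- (min(tid, tid) % -3)   11111111
step 2: r0 <- max(min(r3, 3), (tid % -2)) 11111111
step 3: r3 <- (min(r3, r3) // -3)    11111111
step 4: eval ((-4 - -1) < 10)        11111111
step 5: r0 <- tid                    11111111
step 6: r3 <- 11                     11111111
step 7: r1 <- 0                      11111111
step 8: r0 <- ((r3 // 3) // 2)       11111111
step 9: r1 <- r3                     11111111

Answer: 10 steps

r0: 1,1,1,1,1,1,1,1
r3: 11,11,11,11,11,11,11,11
r1: 11,11,11,11,11,11,11,11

steps = 10; useful = 80; efficiency = 80/80 = 1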